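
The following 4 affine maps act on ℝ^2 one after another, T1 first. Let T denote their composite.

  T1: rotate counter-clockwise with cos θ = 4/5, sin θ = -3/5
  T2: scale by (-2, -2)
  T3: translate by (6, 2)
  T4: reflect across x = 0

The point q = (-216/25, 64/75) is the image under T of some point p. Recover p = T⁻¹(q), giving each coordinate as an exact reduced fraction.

p = (-7/5, -1/3)

T1 = [4/5 3/5 0; -3/5 4/5 0; 0 0 1]
T2·T1 = [-8/5 -6/5 0; 6/5 -8/5 0; 0 0 1]
T3·…·T1 = [-8/5 -6/5 6; 6/5 -8/5 2; 0 0 1]
T4·…·T1 = [8/5 6/5 -6; 6/5 -8/5 2; 0 0 1]
det M = -4; M⁻¹ = [2/5 3/10 9/5; 3/10 -2/5 13/5; 0 0 1]
M⁻¹ · (-216/25, 64/75)ᵀ = (-7/5, -1/3)ᵀ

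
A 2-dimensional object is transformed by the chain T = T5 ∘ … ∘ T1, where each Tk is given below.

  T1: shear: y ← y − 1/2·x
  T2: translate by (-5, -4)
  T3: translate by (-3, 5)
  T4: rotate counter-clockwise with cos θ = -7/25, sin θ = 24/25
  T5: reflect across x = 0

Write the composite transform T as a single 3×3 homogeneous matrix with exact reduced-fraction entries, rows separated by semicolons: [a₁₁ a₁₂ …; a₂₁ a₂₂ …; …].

T1 = [1 0 0; -1/2 1 0; 0 0 1]
T2·T1 = [1 0 -5; -1/2 1 -4; 0 0 1]
T3·…·T1 = [1 0 -8; -1/2 1 1; 0 0 1]
T4·…·T1 = [1/5 -24/25 32/25; 11/10 -7/25 -199/25; 0 0 1]
T5·…·T1 = [-1/5 24/25 -32/25; 11/10 -7/25 -199/25; 0 0 1]

T = [-1/5 24/25 -32/25; 11/10 -7/25 -199/25; 0 0 1]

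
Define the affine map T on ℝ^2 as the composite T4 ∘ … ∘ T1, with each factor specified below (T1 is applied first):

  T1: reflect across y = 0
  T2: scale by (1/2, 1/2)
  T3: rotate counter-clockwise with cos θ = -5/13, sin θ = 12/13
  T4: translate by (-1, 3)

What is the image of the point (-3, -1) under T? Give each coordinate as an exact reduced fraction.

T(p) = (-23/26, 37/26)

T1 reflect across y = 0: (-3, -1) → (-3, 1)
T2 scale by (1/2, 1/2): (-3, 1) → (-3/2, 1/2)
T3 rotate counter-clockwise with cos θ = -5/13, sin θ = 12/13: (-3/2, 1/2) → (3/26, -41/26)
T4 translate by (-1, 3): (3/26, -41/26) → (-23/26, 37/26)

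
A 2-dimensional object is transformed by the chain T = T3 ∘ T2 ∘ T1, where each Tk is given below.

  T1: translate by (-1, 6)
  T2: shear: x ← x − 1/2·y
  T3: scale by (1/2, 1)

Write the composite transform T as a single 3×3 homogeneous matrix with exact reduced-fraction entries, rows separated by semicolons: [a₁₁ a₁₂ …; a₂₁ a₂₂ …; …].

T = [1/2 -1/4 -2; 0 1 6; 0 0 1]

T1 = [1 0 -1; 0 1 6; 0 0 1]
T2·T1 = [1 -1/2 -4; 0 1 6; 0 0 1]
T3·…·T1 = [1/2 -1/4 -2; 0 1 6; 0 0 1]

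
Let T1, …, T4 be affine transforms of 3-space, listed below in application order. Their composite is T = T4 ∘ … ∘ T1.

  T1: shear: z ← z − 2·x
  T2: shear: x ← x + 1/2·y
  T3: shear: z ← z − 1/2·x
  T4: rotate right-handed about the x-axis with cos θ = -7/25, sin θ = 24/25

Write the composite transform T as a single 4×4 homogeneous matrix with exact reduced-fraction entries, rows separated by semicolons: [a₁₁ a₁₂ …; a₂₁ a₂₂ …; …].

T1 = [1 0 0 0; 0 1 0 0; -2 0 1 0; 0 0 0 1]
T2·T1 = [1 1/2 0 0; 0 1 0 0; -2 0 1 0; 0 0 0 1]
T3·…·T1 = [1 1/2 0 0; 0 1 0 0; -5/2 -1/4 1 0; 0 0 0 1]
T4·…·T1 = [1 1/2 0 0; 12/5 -1/25 -24/25 0; 7/10 103/100 -7/25 0; 0 0 0 1]

T = [1 1/2 0 0; 12/5 -1/25 -24/25 0; 7/10 103/100 -7/25 0; 0 0 0 1]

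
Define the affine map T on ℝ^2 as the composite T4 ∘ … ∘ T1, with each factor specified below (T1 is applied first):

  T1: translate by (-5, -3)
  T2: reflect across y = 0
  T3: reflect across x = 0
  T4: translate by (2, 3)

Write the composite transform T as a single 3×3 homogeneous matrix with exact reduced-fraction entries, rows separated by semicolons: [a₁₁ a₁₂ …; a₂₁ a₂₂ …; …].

T1 = [1 0 -5; 0 1 -3; 0 0 1]
T2·T1 = [1 0 -5; 0 -1 3; 0 0 1]
T3·…·T1 = [-1 0 5; 0 -1 3; 0 0 1]
T4·…·T1 = [-1 0 7; 0 -1 6; 0 0 1]

T = [-1 0 7; 0 -1 6; 0 0 1]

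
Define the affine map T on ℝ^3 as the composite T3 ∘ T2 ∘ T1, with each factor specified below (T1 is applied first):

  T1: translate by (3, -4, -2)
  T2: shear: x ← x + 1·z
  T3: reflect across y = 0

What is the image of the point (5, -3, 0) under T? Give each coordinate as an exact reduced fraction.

T(p) = (6, 7, -2)

T1 translate by (3, -4, -2): (5, -3, 0) → (8, -7, -2)
T2 shear: x ← x + 1·z: (8, -7, -2) → (6, -7, -2)
T3 reflect across y = 0: (6, -7, -2) → (6, 7, -2)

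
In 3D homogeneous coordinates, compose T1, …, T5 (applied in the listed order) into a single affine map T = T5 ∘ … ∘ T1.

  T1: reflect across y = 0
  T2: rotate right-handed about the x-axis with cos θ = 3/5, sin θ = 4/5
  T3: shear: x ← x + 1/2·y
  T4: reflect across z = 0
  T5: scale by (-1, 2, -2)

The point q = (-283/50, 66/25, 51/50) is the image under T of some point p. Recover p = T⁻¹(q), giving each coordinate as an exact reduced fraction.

T1 = [1 0 0 0; 0 -1 0 0; 0 0 1 0; 0 0 0 1]
T2·T1 = [1 0 0 0; 0 -3/5 -4/5 0; 0 -4/5 3/5 0; 0 0 0 1]
T3·…·T1 = [1 -3/10 -2/5 0; 0 -3/5 -4/5 0; 0 -4/5 3/5 0; 0 0 0 1]
T4·…·T1 = [1 -3/10 -2/5 0; 0 -3/5 -4/5 0; 0 4/5 -3/5 0; 0 0 0 1]
T5·…·T1 = [-1 3/10 2/5 0; 0 -6/5 -8/5 0; 0 -8/5 6/5 0; 0 0 0 1]
det M = 4; M⁻¹ = [-1 -1/4 0 0; 0 -3/10 -2/5 0; 0 -2/5 3/10 0; 0 0 0 1]
M⁻¹ · (-283/50, 66/25, 51/50)ᵀ = (5, -6/5, -3/4)ᵀ

p = (5, -6/5, -3/4)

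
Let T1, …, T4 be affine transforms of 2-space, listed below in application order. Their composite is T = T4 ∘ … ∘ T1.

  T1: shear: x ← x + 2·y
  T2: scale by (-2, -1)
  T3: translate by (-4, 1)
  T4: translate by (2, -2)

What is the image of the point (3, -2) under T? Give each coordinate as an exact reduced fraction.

T1 shear: x ← x + 2·y: (3, -2) → (-1, -2)
T2 scale by (-2, -1): (-1, -2) → (2, 2)
T3 translate by (-4, 1): (2, 2) → (-2, 3)
T4 translate by (2, -2): (-2, 3) → (0, 1)

T(p) = (0, 1)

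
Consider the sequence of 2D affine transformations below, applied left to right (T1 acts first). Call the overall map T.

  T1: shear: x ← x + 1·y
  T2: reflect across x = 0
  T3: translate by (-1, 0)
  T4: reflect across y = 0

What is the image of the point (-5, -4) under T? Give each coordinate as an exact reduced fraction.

T(p) = (8, 4)

T1 shear: x ← x + 1·y: (-5, -4) → (-9, -4)
T2 reflect across x = 0: (-9, -4) → (9, -4)
T3 translate by (-1, 0): (9, -4) → (8, -4)
T4 reflect across y = 0: (8, -4) → (8, 4)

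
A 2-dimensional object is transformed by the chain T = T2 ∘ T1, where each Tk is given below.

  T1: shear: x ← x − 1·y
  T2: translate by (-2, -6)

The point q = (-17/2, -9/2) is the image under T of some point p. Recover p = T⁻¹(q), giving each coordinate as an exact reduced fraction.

T1 = [1 -1 0; 0 1 0; 0 0 1]
T2·T1 = [1 -1 -2; 0 1 -6; 0 0 1]
det M = 1; M⁻¹ = [1 1 8; 0 1 6; 0 0 1]
M⁻¹ · (-17/2, -9/2)ᵀ = (-5, 3/2)ᵀ

p = (-5, 3/2)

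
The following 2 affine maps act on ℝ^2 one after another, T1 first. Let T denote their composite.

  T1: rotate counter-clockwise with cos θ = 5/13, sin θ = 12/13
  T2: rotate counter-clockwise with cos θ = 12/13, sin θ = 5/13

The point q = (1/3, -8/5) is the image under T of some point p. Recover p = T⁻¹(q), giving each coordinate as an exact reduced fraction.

T1 = [5/13 -12/13 0; 12/13 5/13 0; 0 0 1]
T2·T1 = [0 -1 0; 1 0 0; 0 0 1]
det M = 1; M⁻¹ = [0 1 0; -1 0 0; 0 0 1]
M⁻¹ · (1/3, -8/5)ᵀ = (-8/5, -1/3)ᵀ

p = (-8/5, -1/3)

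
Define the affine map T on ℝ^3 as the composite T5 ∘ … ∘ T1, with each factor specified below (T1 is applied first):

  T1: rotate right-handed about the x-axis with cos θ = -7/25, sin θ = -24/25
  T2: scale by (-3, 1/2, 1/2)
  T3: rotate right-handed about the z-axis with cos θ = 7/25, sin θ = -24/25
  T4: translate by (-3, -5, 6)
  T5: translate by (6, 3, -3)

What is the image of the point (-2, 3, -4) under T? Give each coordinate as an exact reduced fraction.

T(p) = (1521/625, -10519/1250, 53/25)

T1 rotate right-handed about the x-axis with cos θ = -7/25, sin θ = -24/25: (-2, 3, -4) → (-2, -117/25, -44/25)
T2 scale by (-3, 1/2, 1/2): (-2, -117/25, -44/25) → (6, -117/50, -22/25)
T3 rotate right-handed about the z-axis with cos θ = 7/25, sin θ = -24/25: (6, -117/50, -22/25) → (-354/625, -8019/1250, -22/25)
T4 translate by (-3, -5, 6): (-354/625, -8019/1250, -22/25) → (-2229/625, -14269/1250, 128/25)
T5 translate by (6, 3, -3): (-2229/625, -14269/1250, 128/25) → (1521/625, -10519/1250, 53/25)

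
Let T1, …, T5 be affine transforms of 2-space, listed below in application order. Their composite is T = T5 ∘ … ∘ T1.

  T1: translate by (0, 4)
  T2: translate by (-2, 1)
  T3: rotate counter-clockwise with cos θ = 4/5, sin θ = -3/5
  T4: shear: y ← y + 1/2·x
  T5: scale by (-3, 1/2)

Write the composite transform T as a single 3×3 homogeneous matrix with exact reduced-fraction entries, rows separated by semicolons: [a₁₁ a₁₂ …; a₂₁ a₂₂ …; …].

T = [-12/5 -9/5 -21/5; -1/10 11/20 59/20; 0 0 1]

T1 = [1 0 0; 0 1 4; 0 0 1]
T2·T1 = [1 0 -2; 0 1 5; 0 0 1]
T3·…·T1 = [4/5 3/5 7/5; -3/5 4/5 26/5; 0 0 1]
T4·…·T1 = [4/5 3/5 7/5; -1/5 11/10 59/10; 0 0 1]
T5·…·T1 = [-12/5 -9/5 -21/5; -1/10 11/20 59/20; 0 0 1]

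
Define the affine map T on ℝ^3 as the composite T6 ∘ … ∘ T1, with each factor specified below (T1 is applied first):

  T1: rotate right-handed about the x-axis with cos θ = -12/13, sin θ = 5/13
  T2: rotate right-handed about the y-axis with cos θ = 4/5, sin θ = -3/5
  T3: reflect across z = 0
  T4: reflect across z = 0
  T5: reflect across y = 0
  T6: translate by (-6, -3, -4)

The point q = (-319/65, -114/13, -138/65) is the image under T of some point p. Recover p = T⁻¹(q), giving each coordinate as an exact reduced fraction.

p = (2, -5, -3)

T1 = [1 0 0 0; 0 -12/13 -5/13 0; 0 5/13 -12/13 0; 0 0 0 1]
T2·T1 = [4/5 -3/13 36/65 0; 0 -12/13 -5/13 0; 3/5 4/13 -48/65 0; 0 0 0 1]
T3·…·T1 = [4/5 -3/13 36/65 0; 0 -12/13 -5/13 0; -3/5 -4/13 48/65 0; 0 0 0 1]
T4·…·T1 = [4/5 -3/13 36/65 0; 0 -12/13 -5/13 0; 3/5 4/13 -48/65 0; 0 0 0 1]
T5·…·T1 = [4/5 -3/13 36/65 0; 0 12/13 5/13 0; 3/5 4/13 -48/65 0; 0 0 0 1]
T6·…·T1 = [4/5 -3/13 36/65 -6; 0 12/13 5/13 -3; 3/5 4/13 -48/65 -4; 0 0 0 1]
det M = -1; M⁻¹ = [4/5 0 3/5 36/5; -3/13 12/13 4/13 34/13; 36/65 5/13 -48/65 99/65; 0 0 0 1]
M⁻¹ · (-319/65, -114/13, -138/65)ᵀ = (2, -5, -3)ᵀ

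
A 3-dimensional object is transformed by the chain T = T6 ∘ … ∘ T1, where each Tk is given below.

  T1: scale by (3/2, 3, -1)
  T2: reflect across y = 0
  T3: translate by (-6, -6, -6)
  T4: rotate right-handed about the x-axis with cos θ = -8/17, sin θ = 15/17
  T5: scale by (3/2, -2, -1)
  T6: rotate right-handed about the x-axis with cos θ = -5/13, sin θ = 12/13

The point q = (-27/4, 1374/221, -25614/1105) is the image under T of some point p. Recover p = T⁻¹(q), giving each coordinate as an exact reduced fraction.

T1 = [3/2 0 0 0; 0 3 0 0; 0 0 -1 0; 0 0 0 1]
T2·T1 = [3/2 0 0 0; 0 -3 0 0; 0 0 -1 0; 0 0 0 1]
T3·…·T1 = [3/2 0 0 -6; 0 -3 0 -6; 0 0 -1 -6; 0 0 0 1]
T4·…·T1 = [3/2 0 0 -6; 0 24/17 15/17 138/17; 0 -45/17 8/17 -42/17; 0 0 0 1]
T5·…·T1 = [9/4 0 0 -9; 0 -48/17 -30/17 -276/17; 0 45/17 -8/17 42/17; 0 0 0 1]
T6·…·T1 = [9/4 0 0 -9; 0 -300/221 246/221 876/221; 0 -801/221 -320/221 -3522/221; 0 0 0 1]
det M = 27/2; M⁻¹ = [4/9 0 0 4; 0 -160/663 -41/221 -2; 0 267/442 -50/221 -6; 0 0 0 1]
M⁻¹ · (-27/4, 1374/221, -25614/1105)ᵀ = (1, 4/5, 3)ᵀ

p = (1, 4/5, 3)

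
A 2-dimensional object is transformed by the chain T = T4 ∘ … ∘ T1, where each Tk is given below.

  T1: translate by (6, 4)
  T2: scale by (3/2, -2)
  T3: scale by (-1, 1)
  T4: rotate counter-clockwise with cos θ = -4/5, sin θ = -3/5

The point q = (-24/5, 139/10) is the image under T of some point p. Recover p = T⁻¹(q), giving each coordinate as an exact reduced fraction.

T1 = [1 0 6; 0 1 4; 0 0 1]
T2·T1 = [3/2 0 9; 0 -2 -8; 0 0 1]
T3·…·T1 = [-3/2 0 -9; 0 -2 -8; 0 0 1]
T4·…·T1 = [6/5 -6/5 12/5; 9/10 8/5 59/5; 0 0 1]
det M = 3; M⁻¹ = [8/15 2/5 -6; -3/10 2/5 -4; 0 0 1]
M⁻¹ · (-24/5, 139/10)ᵀ = (-3, 3)ᵀ

p = (-3, 3)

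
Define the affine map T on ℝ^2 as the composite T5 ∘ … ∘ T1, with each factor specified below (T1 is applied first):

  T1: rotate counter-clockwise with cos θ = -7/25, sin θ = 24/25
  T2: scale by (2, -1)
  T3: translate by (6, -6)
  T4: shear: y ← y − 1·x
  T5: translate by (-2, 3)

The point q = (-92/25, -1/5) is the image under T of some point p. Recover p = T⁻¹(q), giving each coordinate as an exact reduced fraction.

p = (0, 4)

T1 = [-7/25 -24/25 0; 24/25 -7/25 0; 0 0 1]
T2·T1 = [-14/25 -48/25 0; -24/25 7/25 0; 0 0 1]
T3·…·T1 = [-14/25 -48/25 6; -24/25 7/25 -6; 0 0 1]
T4·…·T1 = [-14/25 -48/25 6; -2/5 11/5 -12; 0 0 1]
T5·…·T1 = [-14/25 -48/25 4; -2/5 11/5 -9; 0 0 1]
det M = -2; M⁻¹ = [-11/10 -24/25 -106/25; -1/5 7/25 83/25; 0 0 1]
M⁻¹ · (-92/25, -1/5)ᵀ = (0, 4)ᵀ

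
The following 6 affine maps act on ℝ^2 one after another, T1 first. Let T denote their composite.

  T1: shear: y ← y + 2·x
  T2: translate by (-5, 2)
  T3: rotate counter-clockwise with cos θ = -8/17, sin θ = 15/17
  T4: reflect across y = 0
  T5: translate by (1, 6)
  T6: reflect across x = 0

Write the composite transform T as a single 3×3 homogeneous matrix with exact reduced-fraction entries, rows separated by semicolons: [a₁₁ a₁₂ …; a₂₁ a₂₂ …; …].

T1 = [1 0 0; 2 1 0; 0 0 1]
T2·T1 = [1 0 -5; 2 1 2; 0 0 1]
T3·…·T1 = [-38/17 -15/17 10/17; -1/17 -8/17 -91/17; 0 0 1]
T4·…·T1 = [-38/17 -15/17 10/17; 1/17 8/17 91/17; 0 0 1]
T5·…·T1 = [-38/17 -15/17 27/17; 1/17 8/17 193/17; 0 0 1]
T6·…·T1 = [38/17 15/17 -27/17; 1/17 8/17 193/17; 0 0 1]

T = [38/17 15/17 -27/17; 1/17 8/17 193/17; 0 0 1]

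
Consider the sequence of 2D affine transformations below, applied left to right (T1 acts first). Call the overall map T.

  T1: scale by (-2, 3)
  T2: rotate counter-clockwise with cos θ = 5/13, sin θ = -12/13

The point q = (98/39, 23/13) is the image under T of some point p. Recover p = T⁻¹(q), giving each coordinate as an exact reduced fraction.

T1 = [-2 0 0; 0 3 0; 0 0 1]
T2·T1 = [-10/13 36/13 0; 24/13 15/13 0; 0 0 1]
det M = -6; M⁻¹ = [-5/26 6/13 0; 4/13 5/39 0; 0 0 1]
M⁻¹ · (98/39, 23/13)ᵀ = (1/3, 1)ᵀ

p = (1/3, 1)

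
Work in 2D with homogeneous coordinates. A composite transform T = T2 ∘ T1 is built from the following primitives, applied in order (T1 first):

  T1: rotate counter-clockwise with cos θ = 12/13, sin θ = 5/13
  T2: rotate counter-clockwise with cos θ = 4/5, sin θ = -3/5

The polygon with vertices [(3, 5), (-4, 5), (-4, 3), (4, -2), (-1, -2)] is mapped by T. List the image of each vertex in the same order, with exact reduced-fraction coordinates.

T1 rotate counter-clockwise with cos θ = 12/13, sin θ = 5/13: (3, 5) → (11/13, 75/13); (-4, 5) → (-73/13, 40/13); (-4, 3) → (-63/13, 16/13); (4, -2) → (58/13, -4/13); (-1, -2) → (-2/13, -29/13)
T2 rotate counter-clockwise with cos θ = 4/5, sin θ = -3/5: (11/13, 75/13) → (269/65, 267/65); (-73/13, 40/13) → (-172/65, 379/65); (-63/13, 16/13) → (-204/65, 253/65); (58/13, -4/13) → (44/13, -38/13); (-2/13, -29/13) → (-19/13, -22/13)

image vertices: (269/65, 267/65), (-172/65, 379/65), (-204/65, 253/65), (44/13, -38/13), (-19/13, -22/13)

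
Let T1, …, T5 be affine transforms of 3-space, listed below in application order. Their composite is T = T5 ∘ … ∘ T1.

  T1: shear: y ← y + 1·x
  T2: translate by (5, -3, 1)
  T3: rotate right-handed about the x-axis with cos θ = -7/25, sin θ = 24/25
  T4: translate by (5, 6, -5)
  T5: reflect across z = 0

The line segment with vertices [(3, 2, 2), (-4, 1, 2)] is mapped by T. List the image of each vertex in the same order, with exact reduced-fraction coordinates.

image vertices: (13, 64/25, 98/25), (6, 24/5, 58/5)

T1 shear: y ← y + 1·x: (3, 2, 2) → (3, 5, 2); (-4, 1, 2) → (-4, -3, 2)
T2 translate by (5, -3, 1): (3, 5, 2) → (8, 2, 3); (-4, -3, 2) → (1, -6, 3)
T3 rotate right-handed about the x-axis with cos θ = -7/25, sin θ = 24/25: (8, 2, 3) → (8, -86/25, 27/25); (1, -6, 3) → (1, -6/5, -33/5)
T4 translate by (5, 6, -5): (8, -86/25, 27/25) → (13, 64/25, -98/25); (1, -6/5, -33/5) → (6, 24/5, -58/5)
T5 reflect across z = 0: (13, 64/25, -98/25) → (13, 64/25, 98/25); (6, 24/5, -58/5) → (6, 24/5, 58/5)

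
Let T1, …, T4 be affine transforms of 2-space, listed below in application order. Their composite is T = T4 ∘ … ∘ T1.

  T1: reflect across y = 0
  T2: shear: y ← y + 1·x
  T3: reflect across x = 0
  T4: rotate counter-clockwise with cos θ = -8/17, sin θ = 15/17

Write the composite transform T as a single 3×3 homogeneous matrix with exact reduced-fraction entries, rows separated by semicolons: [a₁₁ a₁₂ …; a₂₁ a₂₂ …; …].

T1 = [1 0 0; 0 -1 0; 0 0 1]
T2·T1 = [1 0 0; 1 -1 0; 0 0 1]
T3·…·T1 = [-1 0 0; 1 -1 0; 0 0 1]
T4·…·T1 = [-7/17 15/17 0; -23/17 8/17 0; 0 0 1]

T = [-7/17 15/17 0; -23/17 8/17 0; 0 0 1]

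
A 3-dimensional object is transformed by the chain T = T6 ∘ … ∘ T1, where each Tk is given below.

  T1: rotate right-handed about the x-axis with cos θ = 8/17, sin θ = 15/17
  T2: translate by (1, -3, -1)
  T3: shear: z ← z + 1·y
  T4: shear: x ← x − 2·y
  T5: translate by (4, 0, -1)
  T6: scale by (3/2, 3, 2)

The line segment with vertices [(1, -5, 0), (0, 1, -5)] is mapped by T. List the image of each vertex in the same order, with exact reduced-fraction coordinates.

T1 rotate right-handed about the x-axis with cos θ = 8/17, sin θ = 15/17: (1, -5, 0) → (1, -40/17, -75/17); (0, 1, -5) → (0, 83/17, -25/17)
T2 translate by (1, -3, -1): (1, -40/17, -75/17) → (2, -91/17, -92/17); (0, 83/17, -25/17) → (1, 32/17, -42/17)
T3 shear: z ← z + 1·y: (2, -91/17, -92/17) → (2, -91/17, -183/17); (1, 32/17, -42/17) → (1, 32/17, -10/17)
T4 shear: x ← x − 2·y: (2, -91/17, -183/17) → (216/17, -91/17, -183/17); (1, 32/17, -10/17) → (-47/17, 32/17, -10/17)
T5 translate by (4, 0, -1): (216/17, -91/17, -183/17) → (284/17, -91/17, -200/17); (-47/17, 32/17, -10/17) → (21/17, 32/17, -27/17)
T6 scale by (3/2, 3, 2): (284/17, -91/17, -200/17) → (426/17, -273/17, -400/17); (21/17, 32/17, -27/17) → (63/34, 96/17, -54/17)

image vertices: (426/17, -273/17, -400/17), (63/34, 96/17, -54/17)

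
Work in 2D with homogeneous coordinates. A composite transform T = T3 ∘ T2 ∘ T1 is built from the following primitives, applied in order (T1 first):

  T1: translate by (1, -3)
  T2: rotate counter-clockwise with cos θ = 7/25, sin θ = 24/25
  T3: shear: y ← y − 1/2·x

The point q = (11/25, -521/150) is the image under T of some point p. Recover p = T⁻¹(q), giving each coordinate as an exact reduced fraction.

T1 = [1 0 1; 0 1 -3; 0 0 1]
T2·T1 = [7/25 -24/25 79/25; 24/25 7/25 3/25; 0 0 1]
T3·…·T1 = [7/25 -24/25 79/25; 41/50 19/25 -73/50; 0 0 1]
det M = 1; M⁻¹ = [19/25 24/25 -1; -41/50 7/25 3; 0 0 1]
M⁻¹ · (11/25, -521/150)ᵀ = (-4, 5/3)ᵀ

p = (-4, 5/3)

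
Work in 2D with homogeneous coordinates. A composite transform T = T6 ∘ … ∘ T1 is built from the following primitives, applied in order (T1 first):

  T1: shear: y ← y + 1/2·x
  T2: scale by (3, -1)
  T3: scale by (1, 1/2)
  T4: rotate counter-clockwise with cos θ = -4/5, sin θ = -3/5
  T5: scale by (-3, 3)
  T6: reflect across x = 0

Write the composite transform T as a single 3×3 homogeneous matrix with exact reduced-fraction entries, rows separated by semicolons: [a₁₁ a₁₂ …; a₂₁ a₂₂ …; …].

T = [-153/20 -9/10 0; -24/5 6/5 0; 0 0 1]

T1 = [1 0 0; 1/2 1 0; 0 0 1]
T2·T1 = [3 0 0; -1/2 -1 0; 0 0 1]
T3·…·T1 = [3 0 0; -1/4 -1/2 0; 0 0 1]
T4·…·T1 = [-51/20 -3/10 0; -8/5 2/5 0; 0 0 1]
T5·…·T1 = [153/20 9/10 0; -24/5 6/5 0; 0 0 1]
T6·…·T1 = [-153/20 -9/10 0; -24/5 6/5 0; 0 0 1]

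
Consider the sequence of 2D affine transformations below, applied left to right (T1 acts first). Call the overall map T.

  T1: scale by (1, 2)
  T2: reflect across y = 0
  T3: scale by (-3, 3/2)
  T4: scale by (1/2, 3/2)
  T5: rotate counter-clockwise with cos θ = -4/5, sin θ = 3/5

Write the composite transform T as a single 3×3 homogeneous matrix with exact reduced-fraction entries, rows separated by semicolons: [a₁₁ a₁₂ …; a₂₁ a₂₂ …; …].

T1 = [1 0 0; 0 2 0; 0 0 1]
T2·T1 = [1 0 0; 0 -2 0; 0 0 1]
T3·…·T1 = [-3 0 0; 0 -3 0; 0 0 1]
T4·…·T1 = [-3/2 0 0; 0 -9/2 0; 0 0 1]
T5·…·T1 = [6/5 27/10 0; -9/10 18/5 0; 0 0 1]

T = [6/5 27/10 0; -9/10 18/5 0; 0 0 1]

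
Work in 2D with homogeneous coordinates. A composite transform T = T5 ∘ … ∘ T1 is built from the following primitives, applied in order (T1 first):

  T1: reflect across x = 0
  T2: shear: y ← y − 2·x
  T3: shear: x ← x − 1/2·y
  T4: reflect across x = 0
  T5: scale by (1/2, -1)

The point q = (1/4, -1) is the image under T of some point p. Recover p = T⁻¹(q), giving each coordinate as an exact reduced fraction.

p = (0, 1)

T1 = [-1 0 0; 0 1 0; 0 0 1]
T2·T1 = [-1 0 0; 2 1 0; 0 0 1]
T3·…·T1 = [-2 -1/2 0; 2 1 0; 0 0 1]
T4·…·T1 = [2 1/2 0; 2 1 0; 0 0 1]
T5·…·T1 = [1 1/4 0; -2 -1 0; 0 0 1]
det M = -1/2; M⁻¹ = [2 1/2 0; -4 -2 0; 0 0 1]
M⁻¹ · (1/4, -1)ᵀ = (0, 1)ᵀ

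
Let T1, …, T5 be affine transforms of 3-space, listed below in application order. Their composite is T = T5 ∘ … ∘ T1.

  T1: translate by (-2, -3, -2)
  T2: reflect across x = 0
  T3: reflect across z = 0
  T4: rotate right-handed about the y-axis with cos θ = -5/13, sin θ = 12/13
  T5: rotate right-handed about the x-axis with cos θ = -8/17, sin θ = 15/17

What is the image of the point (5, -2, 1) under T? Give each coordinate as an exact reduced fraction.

T1 translate by (-2, -3, -2): (5, -2, 1) → (3, -5, -1)
T2 reflect across x = 0: (3, -5, -1) → (-3, -5, -1)
T3 reflect across z = 0: (-3, -5, -1) → (-3, -5, 1)
T4 rotate right-handed about the y-axis with cos θ = -5/13, sin θ = 12/13: (-3, -5, 1) → (27/13, -5, 31/13)
T5 rotate right-handed about the x-axis with cos θ = -8/17, sin θ = 15/17: (27/13, -5, 31/13) → (27/13, 55/221, -1223/221)

T(p) = (27/13, 55/221, -1223/221)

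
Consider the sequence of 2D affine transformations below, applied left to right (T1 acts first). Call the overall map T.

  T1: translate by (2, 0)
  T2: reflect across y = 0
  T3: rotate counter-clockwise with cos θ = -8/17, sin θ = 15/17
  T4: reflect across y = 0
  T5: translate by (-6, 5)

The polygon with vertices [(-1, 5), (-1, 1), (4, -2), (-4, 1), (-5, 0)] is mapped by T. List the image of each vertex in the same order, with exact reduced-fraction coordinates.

T1 translate by (2, 0): (-1, 5) → (1, 5); (-1, 1) → (1, 1); (4, -2) → (6, -2); (-4, 1) → (-2, 1); (-5, 0) → (-3, 0)
T2 reflect across y = 0: (1, 5) → (1, -5); (1, 1) → (1, -1); (6, -2) → (6, 2); (-2, 1) → (-2, -1); (-3, 0) → (-3, 0)
T3 rotate counter-clockwise with cos θ = -8/17, sin θ = 15/17: (1, -5) → (67/17, 55/17); (1, -1) → (7/17, 23/17); (6, 2) → (-78/17, 74/17); (-2, -1) → (31/17, -22/17); (-3, 0) → (24/17, -45/17)
T4 reflect across y = 0: (67/17, 55/17) → (67/17, -55/17); (7/17, 23/17) → (7/17, -23/17); (-78/17, 74/17) → (-78/17, -74/17); (31/17, -22/17) → (31/17, 22/17); (24/17, -45/17) → (24/17, 45/17)
T5 translate by (-6, 5): (67/17, -55/17) → (-35/17, 30/17); (7/17, -23/17) → (-95/17, 62/17); (-78/17, -74/17) → (-180/17, 11/17); (31/17, 22/17) → (-71/17, 107/17); (24/17, 45/17) → (-78/17, 130/17)

image vertices: (-35/17, 30/17), (-95/17, 62/17), (-180/17, 11/17), (-71/17, 107/17), (-78/17, 130/17)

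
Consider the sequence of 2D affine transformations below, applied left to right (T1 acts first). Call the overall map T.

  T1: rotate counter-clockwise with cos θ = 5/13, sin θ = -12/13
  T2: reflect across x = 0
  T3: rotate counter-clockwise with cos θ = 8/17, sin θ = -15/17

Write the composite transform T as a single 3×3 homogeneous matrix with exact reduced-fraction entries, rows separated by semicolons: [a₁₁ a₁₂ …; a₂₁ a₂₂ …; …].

T1 = [5/13 12/13 0; -12/13 5/13 0; 0 0 1]
T2·T1 = [-5/13 -12/13 0; -12/13 5/13 0; 0 0 1]
T3·…·T1 = [-220/221 -21/221 0; -21/221 220/221 0; 0 0 1]

T = [-220/221 -21/221 0; -21/221 220/221 0; 0 0 1]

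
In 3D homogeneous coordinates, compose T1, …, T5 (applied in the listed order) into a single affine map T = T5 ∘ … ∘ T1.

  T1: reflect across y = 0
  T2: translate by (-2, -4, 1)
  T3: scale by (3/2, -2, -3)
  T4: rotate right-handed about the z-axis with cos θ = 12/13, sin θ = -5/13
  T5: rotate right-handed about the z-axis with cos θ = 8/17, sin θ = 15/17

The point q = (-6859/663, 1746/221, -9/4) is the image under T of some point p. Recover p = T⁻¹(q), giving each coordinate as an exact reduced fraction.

p = (0, 7/3, -1/4)

T1 = [1 0 0 0; 0 -1 0 0; 0 0 1 0; 0 0 0 1]
T2·T1 = [1 0 0 -2; 0 -1 0 -4; 0 0 1 1; 0 0 0 1]
T3·…·T1 = [3/2 0 0 -3; 0 2 0 8; 0 0 -3 -3; 0 0 0 1]
T4·…·T1 = [18/13 10/13 0 4/13; -15/26 24/13 0 111/13; 0 0 -3 -3; 0 0 0 1]
T5·…·T1 = [513/442 -280/221 0 -1633/221; 210/221 342/221 0 948/221; 0 0 -3 -3; 0 0 0 1]
det M = -9; M⁻¹ = [114/221 280/663 0 2; -70/221 171/442 0 -4; 0 0 -1/3 -1; 0 0 0 1]
M⁻¹ · (-6859/663, 1746/221, -9/4)ᵀ = (0, 7/3, -1/4)ᵀ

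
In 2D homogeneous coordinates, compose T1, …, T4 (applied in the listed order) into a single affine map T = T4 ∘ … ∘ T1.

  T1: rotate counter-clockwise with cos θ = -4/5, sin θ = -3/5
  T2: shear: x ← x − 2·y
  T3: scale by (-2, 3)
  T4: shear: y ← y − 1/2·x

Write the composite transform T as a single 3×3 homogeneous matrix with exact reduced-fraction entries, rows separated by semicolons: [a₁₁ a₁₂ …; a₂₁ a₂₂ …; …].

T = [-4/5 -22/5 0; -7/5 -1/5 0; 0 0 1]

T1 = [-4/5 3/5 0; -3/5 -4/5 0; 0 0 1]
T2·T1 = [2/5 11/5 0; -3/5 -4/5 0; 0 0 1]
T3·…·T1 = [-4/5 -22/5 0; -9/5 -12/5 0; 0 0 1]
T4·…·T1 = [-4/5 -22/5 0; -7/5 -1/5 0; 0 0 1]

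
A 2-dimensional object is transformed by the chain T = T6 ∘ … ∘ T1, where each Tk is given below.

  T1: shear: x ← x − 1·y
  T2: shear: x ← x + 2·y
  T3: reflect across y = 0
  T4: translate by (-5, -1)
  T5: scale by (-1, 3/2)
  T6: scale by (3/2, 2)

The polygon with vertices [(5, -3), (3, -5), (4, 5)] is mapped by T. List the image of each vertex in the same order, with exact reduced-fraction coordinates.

T1 shear: x ← x − 1·y: (5, -3) → (8, -3); (3, -5) → (8, -5); (4, 5) → (-1, 5)
T2 shear: x ← x + 2·y: (8, -3) → (2, -3); (8, -5) → (-2, -5); (-1, 5) → (9, 5)
T3 reflect across y = 0: (2, -3) → (2, 3); (-2, -5) → (-2, 5); (9, 5) → (9, -5)
T4 translate by (-5, -1): (2, 3) → (-3, 2); (-2, 5) → (-7, 4); (9, -5) → (4, -6)
T5 scale by (-1, 3/2): (-3, 2) → (3, 3); (-7, 4) → (7, 6); (4, -6) → (-4, -9)
T6 scale by (3/2, 2): (3, 3) → (9/2, 6); (7, 6) → (21/2, 12); (-4, -9) → (-6, -18)

image vertices: (9/2, 6), (21/2, 12), (-6, -18)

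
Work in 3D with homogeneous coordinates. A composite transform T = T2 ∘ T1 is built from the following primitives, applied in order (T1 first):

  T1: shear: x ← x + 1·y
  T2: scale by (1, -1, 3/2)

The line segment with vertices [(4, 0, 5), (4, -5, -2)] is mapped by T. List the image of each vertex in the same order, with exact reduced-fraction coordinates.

image vertices: (4, 0, 15/2), (-1, 5, -3)

T1 shear: x ← x + 1·y: (4, 0, 5) → (4, 0, 5); (4, -5, -2) → (-1, -5, -2)
T2 scale by (1, -1, 3/2): (4, 0, 5) → (4, 0, 15/2); (-1, -5, -2) → (-1, 5, -3)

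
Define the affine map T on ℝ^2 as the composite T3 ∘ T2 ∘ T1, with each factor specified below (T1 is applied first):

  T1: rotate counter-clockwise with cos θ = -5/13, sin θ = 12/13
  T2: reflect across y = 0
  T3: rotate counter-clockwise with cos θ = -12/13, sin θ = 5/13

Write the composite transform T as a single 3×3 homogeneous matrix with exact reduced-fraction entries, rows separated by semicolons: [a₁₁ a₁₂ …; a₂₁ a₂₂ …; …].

T = [120/169 119/169 0; 119/169 -120/169 0; 0 0 1]

T1 = [-5/13 -12/13 0; 12/13 -5/13 0; 0 0 1]
T2·T1 = [-5/13 -12/13 0; -12/13 5/13 0; 0 0 1]
T3·…·T1 = [120/169 119/169 0; 119/169 -120/169 0; 0 0 1]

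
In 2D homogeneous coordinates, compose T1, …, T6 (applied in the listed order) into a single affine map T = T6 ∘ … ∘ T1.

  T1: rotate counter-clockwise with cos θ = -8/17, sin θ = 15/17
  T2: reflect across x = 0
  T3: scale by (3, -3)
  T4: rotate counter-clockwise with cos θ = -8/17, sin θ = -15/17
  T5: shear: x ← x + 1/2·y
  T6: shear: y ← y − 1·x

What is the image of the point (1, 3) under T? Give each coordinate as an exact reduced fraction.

T(p) = (-15/2, -3/2)

T1 rotate counter-clockwise with cos θ = -8/17, sin θ = 15/17: (1, 3) → (-53/17, -9/17)
T2 reflect across x = 0: (-53/17, -9/17) → (53/17, -9/17)
T3 scale by (3, -3): (53/17, -9/17) → (159/17, 27/17)
T4 rotate counter-clockwise with cos θ = -8/17, sin θ = -15/17: (159/17, 27/17) → (-3, -9)
T5 shear: x ← x + 1/2·y: (-3, -9) → (-15/2, -9)
T6 shear: y ← y − 1·x: (-15/2, -9) → (-15/2, -3/2)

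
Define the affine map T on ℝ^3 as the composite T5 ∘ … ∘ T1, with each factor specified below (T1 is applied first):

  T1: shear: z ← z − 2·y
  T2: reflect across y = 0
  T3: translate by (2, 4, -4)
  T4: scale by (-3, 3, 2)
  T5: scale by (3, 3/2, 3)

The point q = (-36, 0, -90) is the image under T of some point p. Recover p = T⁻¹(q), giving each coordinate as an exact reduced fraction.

p = (2, 4, -3)

T1 = [1 0 0 0; 0 1 0 0; 0 -2 1 0; 0 0 0 1]
T2·T1 = [1 0 0 0; 0 -1 0 0; 0 -2 1 0; 0 0 0 1]
T3·…·T1 = [1 0 0 2; 0 -1 0 4; 0 -2 1 -4; 0 0 0 1]
T4·…·T1 = [-3 0 0 -6; 0 -3 0 12; 0 -4 2 -8; 0 0 0 1]
T5·…·T1 = [-9 0 0 -18; 0 -9/2 0 18; 0 -12 6 -24; 0 0 0 1]
det M = 243; M⁻¹ = [-1/9 0 0 -2; 0 -2/9 0 4; 0 -4/9 1/6 12; 0 0 0 1]
M⁻¹ · (-36, 0, -90)ᵀ = (2, 4, -3)ᵀ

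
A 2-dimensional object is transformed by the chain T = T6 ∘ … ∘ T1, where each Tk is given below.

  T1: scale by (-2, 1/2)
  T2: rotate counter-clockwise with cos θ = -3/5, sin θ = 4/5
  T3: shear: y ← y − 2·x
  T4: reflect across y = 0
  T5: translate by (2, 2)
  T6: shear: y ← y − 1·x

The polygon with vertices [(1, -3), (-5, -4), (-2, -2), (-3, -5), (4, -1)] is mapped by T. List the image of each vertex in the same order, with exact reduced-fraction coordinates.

T1 scale by (-2, 1/2): (1, -3) → (-2, -3/2); (-5, -4) → (10, -2); (-2, -2) → (4, -1); (-3, -5) → (6, -5/2); (4, -1) → (-8, -1/2)
T2 rotate counter-clockwise with cos θ = -3/5, sin θ = 4/5: (-2, -3/2) → (12/5, -7/10); (10, -2) → (-22/5, 46/5); (4, -1) → (-8/5, 19/5); (6, -5/2) → (-8/5, 63/10); (-8, -1/2) → (26/5, -61/10)
T3 shear: y ← y − 2·x: (12/5, -7/10) → (12/5, -11/2); (-22/5, 46/5) → (-22/5, 18); (-8/5, 19/5) → (-8/5, 7); (-8/5, 63/10) → (-8/5, 19/2); (26/5, -61/10) → (26/5, -33/2)
T4 reflect across y = 0: (12/5, -11/2) → (12/5, 11/2); (-22/5, 18) → (-22/5, -18); (-8/5, 7) → (-8/5, -7); (-8/5, 19/2) → (-8/5, -19/2); (26/5, -33/2) → (26/5, 33/2)
T5 translate by (2, 2): (12/5, 11/2) → (22/5, 15/2); (-22/5, -18) → (-12/5, -16); (-8/5, -7) → (2/5, -5); (-8/5, -19/2) → (2/5, -15/2); (26/5, 33/2) → (36/5, 37/2)
T6 shear: y ← y − 1·x: (22/5, 15/2) → (22/5, 31/10); (-12/5, -16) → (-12/5, -68/5); (2/5, -5) → (2/5, -27/5); (2/5, -15/2) → (2/5, -79/10); (36/5, 37/2) → (36/5, 113/10)

image vertices: (22/5, 31/10), (-12/5, -68/5), (2/5, -27/5), (2/5, -79/10), (36/5, 113/10)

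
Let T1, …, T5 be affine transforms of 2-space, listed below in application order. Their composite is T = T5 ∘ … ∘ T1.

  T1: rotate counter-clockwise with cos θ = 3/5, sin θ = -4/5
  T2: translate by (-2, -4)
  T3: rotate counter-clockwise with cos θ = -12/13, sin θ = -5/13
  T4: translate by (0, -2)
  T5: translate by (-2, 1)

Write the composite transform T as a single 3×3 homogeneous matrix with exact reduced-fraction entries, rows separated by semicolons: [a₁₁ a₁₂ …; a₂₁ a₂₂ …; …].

T1 = [3/5 4/5 0; -4/5 3/5 0; 0 0 1]
T2·T1 = [3/5 4/5 -2; -4/5 3/5 -4; 0 0 1]
T3·…·T1 = [-56/65 -33/65 4/13; 33/65 -56/65 58/13; 0 0 1]
T4·…·T1 = [-56/65 -33/65 4/13; 33/65 -56/65 32/13; 0 0 1]
T5·…·T1 = [-56/65 -33/65 -22/13; 33/65 -56/65 45/13; 0 0 1]

T = [-56/65 -33/65 -22/13; 33/65 -56/65 45/13; 0 0 1]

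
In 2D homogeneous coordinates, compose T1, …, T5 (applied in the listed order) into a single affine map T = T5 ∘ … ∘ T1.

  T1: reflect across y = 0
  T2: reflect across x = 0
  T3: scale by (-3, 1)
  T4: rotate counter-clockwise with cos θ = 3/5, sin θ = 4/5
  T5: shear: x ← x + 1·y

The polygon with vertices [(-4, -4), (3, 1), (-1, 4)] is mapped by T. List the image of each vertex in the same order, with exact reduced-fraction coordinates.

T1 reflect across y = 0: (-4, -4) → (-4, 4); (3, 1) → (3, -1); (-1, 4) → (-1, -4)
T2 reflect across x = 0: (-4, 4) → (4, 4); (3, -1) → (-3, -1); (-1, -4) → (1, -4)
T3 scale by (-3, 1): (4, 4) → (-12, 4); (-3, -1) → (9, -1); (1, -4) → (-3, -4)
T4 rotate counter-clockwise with cos θ = 3/5, sin θ = 4/5: (-12, 4) → (-52/5, -36/5); (9, -1) → (31/5, 33/5); (-3, -4) → (7/5, -24/5)
T5 shear: x ← x + 1·y: (-52/5, -36/5) → (-88/5, -36/5); (31/5, 33/5) → (64/5, 33/5); (7/5, -24/5) → (-17/5, -24/5)

image vertices: (-88/5, -36/5), (64/5, 33/5), (-17/5, -24/5)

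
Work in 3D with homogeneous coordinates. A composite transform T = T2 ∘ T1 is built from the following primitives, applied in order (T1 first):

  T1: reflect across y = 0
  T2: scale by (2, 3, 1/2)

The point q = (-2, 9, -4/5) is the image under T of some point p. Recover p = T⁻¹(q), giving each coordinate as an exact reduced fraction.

p = (-1, -3, -8/5)

T1 = [1 0 0 0; 0 -1 0 0; 0 0 1 0; 0 0 0 1]
T2·T1 = [2 0 0 0; 0 -3 0 0; 0 0 1/2 0; 0 0 0 1]
det M = -3; M⁻¹ = [1/2 0 0 0; 0 -1/3 0 0; 0 0 2 0; 0 0 0 1]
M⁻¹ · (-2, 9, -4/5)ᵀ = (-1, -3, -8/5)ᵀ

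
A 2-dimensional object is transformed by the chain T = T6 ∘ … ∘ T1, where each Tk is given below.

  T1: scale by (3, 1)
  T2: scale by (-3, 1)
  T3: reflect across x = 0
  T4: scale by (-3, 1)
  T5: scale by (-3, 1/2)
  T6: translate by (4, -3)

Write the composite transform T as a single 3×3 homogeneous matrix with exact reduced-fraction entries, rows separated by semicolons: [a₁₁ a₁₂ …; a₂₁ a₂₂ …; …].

T1 = [3 0 0; 0 1 0; 0 0 1]
T2·T1 = [-9 0 0; 0 1 0; 0 0 1]
T3·…·T1 = [9 0 0; 0 1 0; 0 0 1]
T4·…·T1 = [-27 0 0; 0 1 0; 0 0 1]
T5·…·T1 = [81 0 0; 0 1/2 0; 0 0 1]
T6·…·T1 = [81 0 4; 0 1/2 -3; 0 0 1]

T = [81 0 4; 0 1/2 -3; 0 0 1]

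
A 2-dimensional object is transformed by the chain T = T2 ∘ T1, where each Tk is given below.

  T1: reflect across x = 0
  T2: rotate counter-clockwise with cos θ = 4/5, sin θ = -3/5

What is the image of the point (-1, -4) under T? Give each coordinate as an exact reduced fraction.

T(p) = (-8/5, -19/5)

T1 reflect across x = 0: (-1, -4) → (1, -4)
T2 rotate counter-clockwise with cos θ = 4/5, sin θ = -3/5: (1, -4) → (-8/5, -19/5)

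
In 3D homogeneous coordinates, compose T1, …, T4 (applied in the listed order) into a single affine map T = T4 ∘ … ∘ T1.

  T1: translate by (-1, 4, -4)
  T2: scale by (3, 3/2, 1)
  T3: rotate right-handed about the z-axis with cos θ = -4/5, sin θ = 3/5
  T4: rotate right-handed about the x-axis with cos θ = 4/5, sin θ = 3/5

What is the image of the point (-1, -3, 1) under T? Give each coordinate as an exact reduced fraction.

T1 translate by (-1, 4, -4): (-1, -3, 1) → (-2, 1, -3)
T2 scale by (3, 3/2, 1): (-2, 1, -3) → (-6, 3/2, -3)
T3 rotate right-handed about the z-axis with cos θ = -4/5, sin θ = 3/5: (-6, 3/2, -3) → (39/10, -24/5, -3)
T4 rotate right-handed about the x-axis with cos θ = 4/5, sin θ = 3/5: (39/10, -24/5, -3) → (39/10, -51/25, -132/25)

T(p) = (39/10, -51/25, -132/25)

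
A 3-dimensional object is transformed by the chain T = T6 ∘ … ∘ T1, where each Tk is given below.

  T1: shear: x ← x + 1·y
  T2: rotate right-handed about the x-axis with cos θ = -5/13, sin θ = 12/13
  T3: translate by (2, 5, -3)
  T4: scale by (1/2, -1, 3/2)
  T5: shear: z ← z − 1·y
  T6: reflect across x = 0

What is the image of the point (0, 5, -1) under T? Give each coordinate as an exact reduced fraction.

T1 shear: x ← x + 1·y: (0, 5, -1) → (5, 5, -1)
T2 rotate right-handed about the x-axis with cos θ = -5/13, sin θ = 12/13: (5, 5, -1) → (5, -1, 5)
T3 translate by (2, 5, -3): (5, -1, 5) → (7, 4, 2)
T4 scale by (1/2, -1, 3/2): (7, 4, 2) → (7/2, -4, 3)
T5 shear: z ← z − 1·y: (7/2, -4, 3) → (7/2, -4, 7)
T6 reflect across x = 0: (7/2, -4, 7) → (-7/2, -4, 7)

T(p) = (-7/2, -4, 7)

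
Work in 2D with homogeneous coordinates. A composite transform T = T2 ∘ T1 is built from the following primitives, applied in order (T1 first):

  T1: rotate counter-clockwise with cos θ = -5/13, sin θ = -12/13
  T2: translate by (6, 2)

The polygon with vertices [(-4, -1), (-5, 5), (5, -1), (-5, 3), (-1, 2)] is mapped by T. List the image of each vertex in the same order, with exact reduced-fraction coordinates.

image vertices: (86/13, 79/13), (163/13, 61/13), (41/13, -29/13), (139/13, 71/13), (107/13, 28/13)

T1 rotate counter-clockwise with cos θ = -5/13, sin θ = -12/13: (-4, -1) → (8/13, 53/13); (-5, 5) → (85/13, 35/13); (5, -1) → (-37/13, -55/13); (-5, 3) → (61/13, 45/13); (-1, 2) → (29/13, 2/13)
T2 translate by (6, 2): (8/13, 53/13) → (86/13, 79/13); (85/13, 35/13) → (163/13, 61/13); (-37/13, -55/13) → (41/13, -29/13); (61/13, 45/13) → (139/13, 71/13); (29/13, 2/13) → (107/13, 28/13)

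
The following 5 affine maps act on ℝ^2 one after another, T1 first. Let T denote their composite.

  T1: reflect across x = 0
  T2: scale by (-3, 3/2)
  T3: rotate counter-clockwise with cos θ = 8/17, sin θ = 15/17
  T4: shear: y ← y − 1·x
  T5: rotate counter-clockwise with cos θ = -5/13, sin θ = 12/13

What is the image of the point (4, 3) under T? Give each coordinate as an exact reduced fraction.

T1 reflect across x = 0: (4, 3) → (-4, 3)
T2 scale by (-3, 3/2): (-4, 3) → (12, 9/2)
T3 rotate counter-clockwise with cos θ = 8/17, sin θ = 15/17: (12, 9/2) → (57/34, 216/17)
T4 shear: y ← y − 1·x: (57/34, 216/17) → (57/34, 375/34)
T5 rotate counter-clockwise with cos θ = -5/13, sin θ = 12/13: (57/34, 375/34) → (-4785/442, -1191/442)

T(p) = (-4785/442, -1191/442)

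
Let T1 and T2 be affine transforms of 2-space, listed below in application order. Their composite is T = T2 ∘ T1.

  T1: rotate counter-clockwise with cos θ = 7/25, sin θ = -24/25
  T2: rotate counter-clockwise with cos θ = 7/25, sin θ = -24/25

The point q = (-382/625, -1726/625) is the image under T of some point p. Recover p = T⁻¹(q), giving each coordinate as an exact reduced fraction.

T1 = [7/25 24/25 0; -24/25 7/25 0; 0 0 1]
T2·T1 = [-527/625 336/625 0; -336/625 -527/625 0; 0 0 1]
det M = 1; M⁻¹ = [-527/625 -336/625 0; 336/625 -527/625 0; 0 0 1]
M⁻¹ · (-382/625, -1726/625)ᵀ = (2, 2)ᵀ

p = (2, 2)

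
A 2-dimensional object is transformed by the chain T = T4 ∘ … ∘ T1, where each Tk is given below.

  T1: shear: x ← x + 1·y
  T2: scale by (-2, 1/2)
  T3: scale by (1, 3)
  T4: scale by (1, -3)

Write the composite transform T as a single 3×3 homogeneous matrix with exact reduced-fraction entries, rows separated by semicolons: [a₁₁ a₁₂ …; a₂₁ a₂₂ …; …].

T = [-2 -2 0; 0 -9/2 0; 0 0 1]

T1 = [1 1 0; 0 1 0; 0 0 1]
T2·T1 = [-2 -2 0; 0 1/2 0; 0 0 1]
T3·…·T1 = [-2 -2 0; 0 3/2 0; 0 0 1]
T4·…·T1 = [-2 -2 0; 0 -9/2 0; 0 0 1]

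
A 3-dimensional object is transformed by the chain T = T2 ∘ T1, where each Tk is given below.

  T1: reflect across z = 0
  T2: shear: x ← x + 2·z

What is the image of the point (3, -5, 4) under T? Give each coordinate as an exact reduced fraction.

T(p) = (-5, -5, -4)

T1 reflect across z = 0: (3, -5, 4) → (3, -5, -4)
T2 shear: x ← x + 2·z: (3, -5, -4) → (-5, -5, -4)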